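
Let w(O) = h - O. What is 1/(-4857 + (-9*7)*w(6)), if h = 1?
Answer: -1/4542 ≈ -0.00022017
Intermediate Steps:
w(O) = 1 - O
1/(-4857 + (-9*7)*w(6)) = 1/(-4857 + (-9*7)*(1 - 1*6)) = 1/(-4857 - 63*(1 - 6)) = 1/(-4857 - 63*(-5)) = 1/(-4857 + 315) = 1/(-4542) = -1/4542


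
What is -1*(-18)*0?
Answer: 0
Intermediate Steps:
-1*(-18)*0 = 18*0 = 0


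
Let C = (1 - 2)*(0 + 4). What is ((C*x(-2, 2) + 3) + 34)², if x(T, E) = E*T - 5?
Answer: 5329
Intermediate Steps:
C = -4 (C = -1*4 = -4)
x(T, E) = -5 + E*T
((C*x(-2, 2) + 3) + 34)² = ((-4*(-5 + 2*(-2)) + 3) + 34)² = ((-4*(-5 - 4) + 3) + 34)² = ((-4*(-9) + 3) + 34)² = ((36 + 3) + 34)² = (39 + 34)² = 73² = 5329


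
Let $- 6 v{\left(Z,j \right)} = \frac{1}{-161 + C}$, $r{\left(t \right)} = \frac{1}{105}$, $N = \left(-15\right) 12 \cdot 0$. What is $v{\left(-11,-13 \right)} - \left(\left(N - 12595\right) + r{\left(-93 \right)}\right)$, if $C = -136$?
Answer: $\frac{785549591}{62370} \approx 12595.0$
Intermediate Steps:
$N = 0$ ($N = \left(-180\right) 0 = 0$)
$r{\left(t \right)} = \frac{1}{105}$
$v{\left(Z,j \right)} = \frac{1}{1782}$ ($v{\left(Z,j \right)} = - \frac{1}{6 \left(-161 - 136\right)} = - \frac{1}{6 \left(-297\right)} = \left(- \frac{1}{6}\right) \left(- \frac{1}{297}\right) = \frac{1}{1782}$)
$v{\left(-11,-13 \right)} - \left(\left(N - 12595\right) + r{\left(-93 \right)}\right) = \frac{1}{1782} - \left(\left(0 - 12595\right) + \frac{1}{105}\right) = \frac{1}{1782} - \left(-12595 + \frac{1}{105}\right) = \frac{1}{1782} - - \frac{1322474}{105} = \frac{1}{1782} + \frac{1322474}{105} = \frac{785549591}{62370}$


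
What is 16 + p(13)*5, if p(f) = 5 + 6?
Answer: 71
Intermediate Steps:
p(f) = 11
16 + p(13)*5 = 16 + 11*5 = 16 + 55 = 71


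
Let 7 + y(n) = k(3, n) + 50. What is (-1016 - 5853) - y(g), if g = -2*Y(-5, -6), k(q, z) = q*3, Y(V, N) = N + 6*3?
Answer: -6921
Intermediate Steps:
Y(V, N) = 18 + N (Y(V, N) = N + 18 = 18 + N)
k(q, z) = 3*q
g = -24 (g = -2*(18 - 6) = -2*12 = -24)
y(n) = 52 (y(n) = -7 + (3*3 + 50) = -7 + (9 + 50) = -7 + 59 = 52)
(-1016 - 5853) - y(g) = (-1016 - 5853) - 1*52 = -6869 - 52 = -6921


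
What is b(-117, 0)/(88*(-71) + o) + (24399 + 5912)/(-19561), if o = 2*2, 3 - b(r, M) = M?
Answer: -189320567/122138884 ≈ -1.5500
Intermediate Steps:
b(r, M) = 3 - M
o = 4
b(-117, 0)/(88*(-71) + o) + (24399 + 5912)/(-19561) = (3 - 1*0)/(88*(-71) + 4) + (24399 + 5912)/(-19561) = (3 + 0)/(-6248 + 4) + 30311*(-1/19561) = 3/(-6244) - 30311/19561 = 3*(-1/6244) - 30311/19561 = -3/6244 - 30311/19561 = -189320567/122138884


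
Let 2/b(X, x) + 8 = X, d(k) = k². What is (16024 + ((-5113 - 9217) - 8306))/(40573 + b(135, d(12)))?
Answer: -279908/1717591 ≈ -0.16297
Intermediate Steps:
b(X, x) = 2/(-8 + X)
(16024 + ((-5113 - 9217) - 8306))/(40573 + b(135, d(12))) = (16024 + ((-5113 - 9217) - 8306))/(40573 + 2/(-8 + 135)) = (16024 + (-14330 - 8306))/(40573 + 2/127) = (16024 - 22636)/(40573 + 2*(1/127)) = -6612/(40573 + 2/127) = -6612/5152773/127 = -6612*127/5152773 = -279908/1717591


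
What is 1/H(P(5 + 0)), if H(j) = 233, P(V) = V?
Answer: 1/233 ≈ 0.0042918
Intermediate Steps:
1/H(P(5 + 0)) = 1/233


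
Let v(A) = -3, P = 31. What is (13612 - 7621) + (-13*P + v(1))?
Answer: 5585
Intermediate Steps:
(13612 - 7621) + (-13*P + v(1)) = (13612 - 7621) + (-13*31 - 3) = 5991 + (-403 - 3) = 5991 - 406 = 5585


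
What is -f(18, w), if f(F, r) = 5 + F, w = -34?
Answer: -23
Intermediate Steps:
-f(18, w) = -(5 + 18) = -1*23 = -23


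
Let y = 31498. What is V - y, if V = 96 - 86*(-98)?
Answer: -22974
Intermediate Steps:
V = 8524 (V = 96 + 8428 = 8524)
V - y = 8524 - 1*31498 = 8524 - 31498 = -22974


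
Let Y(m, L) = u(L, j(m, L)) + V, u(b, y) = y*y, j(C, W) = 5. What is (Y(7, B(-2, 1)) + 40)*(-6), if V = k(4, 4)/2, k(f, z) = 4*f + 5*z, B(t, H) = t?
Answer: -498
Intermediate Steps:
u(b, y) = y²
V = 18 (V = (4*4 + 5*4)/2 = (16 + 20)*(½) = 36*(½) = 18)
Y(m, L) = 43 (Y(m, L) = 5² + 18 = 25 + 18 = 43)
(Y(7, B(-2, 1)) + 40)*(-6) = (43 + 40)*(-6) = 83*(-6) = -498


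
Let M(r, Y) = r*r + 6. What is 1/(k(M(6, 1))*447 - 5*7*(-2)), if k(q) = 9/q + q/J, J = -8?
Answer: -28/61067 ≈ -0.00045851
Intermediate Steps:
M(r, Y) = 6 + r² (M(r, Y) = r² + 6 = 6 + r²)
k(q) = 9/q - q/8 (k(q) = 9/q + q/(-8) = 9/q + q*(-⅛) = 9/q - q/8)
1/(k(M(6, 1))*447 - 5*7*(-2)) = 1/((9/(6 + 6²) - (6 + 6²)/8)*447 - 5*7*(-2)) = 1/((9/(6 + 36) - (6 + 36)/8)*447 - 35*(-2)) = 1/((9/42 - ⅛*42)*447 + 70) = 1/((9*(1/42) - 21/4)*447 + 70) = 1/((3/14 - 21/4)*447 + 70) = 1/(-141/28*447 + 70) = 1/(-63027/28 + 70) = 1/(-61067/28) = -28/61067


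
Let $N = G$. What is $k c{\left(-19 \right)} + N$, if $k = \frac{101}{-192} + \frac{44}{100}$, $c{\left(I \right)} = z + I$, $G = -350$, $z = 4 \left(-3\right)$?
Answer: $- \frac{1667197}{4800} \approx -347.33$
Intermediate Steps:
$z = -12$
$N = -350$
$c{\left(I \right)} = -12 + I$
$k = - \frac{413}{4800}$ ($k = 101 \left(- \frac{1}{192}\right) + 44 \cdot \frac{1}{100} = - \frac{101}{192} + \frac{11}{25} = - \frac{413}{4800} \approx -0.086042$)
$k c{\left(-19 \right)} + N = - \frac{413 \left(-12 - 19\right)}{4800} - 350 = \left(- \frac{413}{4800}\right) \left(-31\right) - 350 = \frac{12803}{4800} - 350 = - \frac{1667197}{4800}$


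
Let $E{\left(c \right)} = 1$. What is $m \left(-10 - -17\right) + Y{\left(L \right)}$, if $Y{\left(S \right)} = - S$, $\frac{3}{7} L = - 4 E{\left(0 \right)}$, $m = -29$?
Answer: $- \frac{581}{3} \approx -193.67$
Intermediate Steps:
$L = - \frac{28}{3}$ ($L = \frac{7 \left(\left(-4\right) 1\right)}{3} = \frac{7}{3} \left(-4\right) = - \frac{28}{3} \approx -9.3333$)
$m \left(-10 - -17\right) + Y{\left(L \right)} = - 29 \left(-10 - -17\right) - - \frac{28}{3} = - 29 \left(-10 + 17\right) + \frac{28}{3} = \left(-29\right) 7 + \frac{28}{3} = -203 + \frac{28}{3} = - \frac{581}{3}$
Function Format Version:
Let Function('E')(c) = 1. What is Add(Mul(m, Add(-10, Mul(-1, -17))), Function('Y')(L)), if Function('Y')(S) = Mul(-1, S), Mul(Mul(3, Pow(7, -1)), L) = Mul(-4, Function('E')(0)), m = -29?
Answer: Rational(-581, 3) ≈ -193.67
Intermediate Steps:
L = Rational(-28, 3) (L = Mul(Rational(7, 3), Mul(-4, 1)) = Mul(Rational(7, 3), -4) = Rational(-28, 3) ≈ -9.3333)
Add(Mul(m, Add(-10, Mul(-1, -17))), Function('Y')(L)) = Add(Mul(-29, Add(-10, Mul(-1, -17))), Mul(-1, Rational(-28, 3))) = Add(Mul(-29, Add(-10, 17)), Rational(28, 3)) = Add(Mul(-29, 7), Rational(28, 3)) = Add(-203, Rational(28, 3)) = Rational(-581, 3)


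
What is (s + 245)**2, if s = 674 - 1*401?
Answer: 268324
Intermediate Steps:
s = 273 (s = 674 - 401 = 273)
(s + 245)**2 = (273 + 245)**2 = 518**2 = 268324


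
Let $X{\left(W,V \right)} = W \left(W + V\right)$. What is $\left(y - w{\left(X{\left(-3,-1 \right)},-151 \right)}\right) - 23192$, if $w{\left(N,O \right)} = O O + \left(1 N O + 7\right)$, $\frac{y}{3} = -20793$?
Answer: $-106567$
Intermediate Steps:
$y = -62379$ ($y = 3 \left(-20793\right) = -62379$)
$X{\left(W,V \right)} = W \left(V + W\right)$
$w{\left(N,O \right)} = 7 + O^{2} + N O$ ($w{\left(N,O \right)} = O^{2} + \left(N O + 7\right) = O^{2} + \left(7 + N O\right) = 7 + O^{2} + N O$)
$\left(y - w{\left(X{\left(-3,-1 \right)},-151 \right)}\right) - 23192 = \left(-62379 - \left(7 + \left(-151\right)^{2} + - 3 \left(-1 - 3\right) \left(-151\right)\right)\right) - 23192 = \left(-62379 - \left(7 + 22801 + \left(-3\right) \left(-4\right) \left(-151\right)\right)\right) - 23192 = \left(-62379 - \left(7 + 22801 + 12 \left(-151\right)\right)\right) - 23192 = \left(-62379 - \left(7 + 22801 - 1812\right)\right) - 23192 = \left(-62379 - 20996\right) - 23192 = -83375 - 23192 = -106567$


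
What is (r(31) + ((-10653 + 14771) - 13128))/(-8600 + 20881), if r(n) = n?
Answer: -8979/12281 ≈ -0.73113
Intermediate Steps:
(r(31) + ((-10653 + 14771) - 13128))/(-8600 + 20881) = (31 + ((-10653 + 14771) - 13128))/(-8600 + 20881) = (31 + (4118 - 13128))/12281 = (31 - 9010)*(1/12281) = -8979*1/12281 = -8979/12281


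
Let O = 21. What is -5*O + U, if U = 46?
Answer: -59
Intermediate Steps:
-5*O + U = -5*21 + 46 = -105 + 46 = -59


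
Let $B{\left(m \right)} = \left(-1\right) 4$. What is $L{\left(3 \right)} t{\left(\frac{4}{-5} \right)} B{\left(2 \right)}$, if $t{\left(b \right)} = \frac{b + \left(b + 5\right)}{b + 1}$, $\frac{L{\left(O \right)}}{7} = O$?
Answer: $-1428$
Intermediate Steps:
$L{\left(O \right)} = 7 O$
$B{\left(m \right)} = -4$
$t{\left(b \right)} = \frac{5 + 2 b}{1 + b}$ ($t{\left(b \right)} = \frac{b + \left(5 + b\right)}{1 + b} = \frac{5 + 2 b}{1 + b}$)
$L{\left(3 \right)} t{\left(\frac{4}{-5} \right)} B{\left(2 \right)} = 7 \cdot 3 \frac{5 + 2 \frac{4}{-5}}{1 + \frac{4}{-5}} \left(-4\right) = 21 \frac{5 + 2 \cdot 4 \left(- \frac{1}{5}\right)}{1 + 4 \left(- \frac{1}{5}\right)} \left(-4\right) = 21 \frac{5 + 2 \left(- \frac{4}{5}\right)}{1 - \frac{4}{5}} \left(-4\right) = 21 \frac{1}{\frac{1}{5}} \left(5 - \frac{8}{5}\right) \left(-4\right) = 21 \cdot 5 \cdot \frac{17}{5} \left(-4\right) = 21 \cdot 17 \left(-4\right) = 357 \left(-4\right) = -1428$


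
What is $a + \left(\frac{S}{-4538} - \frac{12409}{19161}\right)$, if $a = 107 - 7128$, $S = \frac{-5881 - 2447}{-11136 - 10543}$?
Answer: $- \frac{6618063774801694}{942522902811} \approx -7021.6$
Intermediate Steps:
$S = \frac{8328}{21679}$ ($S = - \frac{8328}{-21679} = \left(-8328\right) \left(- \frac{1}{21679}\right) = \frac{8328}{21679} \approx 0.38415$)
$a = -7021$ ($a = 107 - 7128 = -7021$)
$a + \left(\frac{S}{-4538} - \frac{12409}{19161}\right) = -7021 + \left(\frac{8328}{21679 \left(-4538\right)} - \frac{12409}{19161}\right) = -7021 + \left(\frac{8328}{21679} \left(- \frac{1}{4538}\right) - \frac{12409}{19161}\right) = -7021 - \frac{610474165663}{942522902811} = - \frac{6618063774801694}{942522902811}$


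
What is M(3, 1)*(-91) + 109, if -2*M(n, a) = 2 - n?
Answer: 127/2 ≈ 63.500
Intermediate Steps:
M(n, a) = -1 + n/2 (M(n, a) = -(2 - n)/2 = -1 + n/2)
M(3, 1)*(-91) + 109 = (-1 + (½)*3)*(-91) + 109 = (-1 + 3/2)*(-91) + 109 = (½)*(-91) + 109 = -91/2 + 109 = 127/2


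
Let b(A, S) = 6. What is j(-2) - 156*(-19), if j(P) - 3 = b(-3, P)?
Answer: 2973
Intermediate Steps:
j(P) = 9 (j(P) = 3 + 6 = 9)
j(-2) - 156*(-19) = 9 - 156*(-19) = 9 + 2964 = 2973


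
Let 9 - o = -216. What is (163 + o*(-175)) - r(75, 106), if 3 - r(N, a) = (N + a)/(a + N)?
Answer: -39214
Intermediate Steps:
o = 225 (o = 9 - 1*(-216) = 9 + 216 = 225)
r(N, a) = 2 (r(N, a) = 3 - (N + a)/(a + N) = 3 - (N + a)/(N + a) = 3 - 1*1 = 3 - 1 = 2)
(163 + o*(-175)) - r(75, 106) = (163 + 225*(-175)) - 1*2 = (163 - 39375) - 2 = -39212 - 2 = -39214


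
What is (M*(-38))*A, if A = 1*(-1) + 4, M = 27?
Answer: -3078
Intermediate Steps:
A = 3 (A = -1 + 4 = 3)
(M*(-38))*A = (27*(-38))*3 = -1026*3 = -3078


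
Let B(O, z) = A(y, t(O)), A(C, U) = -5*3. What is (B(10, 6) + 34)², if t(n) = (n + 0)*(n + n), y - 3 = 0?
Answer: 361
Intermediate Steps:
y = 3 (y = 3 + 0 = 3)
t(n) = 2*n² (t(n) = n*(2*n) = 2*n²)
A(C, U) = -15
B(O, z) = -15
(B(10, 6) + 34)² = (-15 + 34)² = 19² = 361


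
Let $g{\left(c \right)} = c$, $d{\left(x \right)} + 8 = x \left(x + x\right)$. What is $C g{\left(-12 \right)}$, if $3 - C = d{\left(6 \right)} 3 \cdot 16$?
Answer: $36828$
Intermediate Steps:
$d{\left(x \right)} = -8 + 2 x^{2}$ ($d{\left(x \right)} = -8 + x \left(x + x\right) = -8 + x 2 x = -8 + 2 x^{2}$)
$C = -3069$ ($C = 3 - \left(-8 + 2 \cdot 6^{2}\right) 3 \cdot 16 = 3 - \left(-8 + 2 \cdot 36\right) 3 \cdot 16 = 3 - \left(-8 + 72\right) 3 \cdot 16 = 3 - 64 \cdot 3 \cdot 16 = 3 - 192 \cdot 16 = 3 - 3072 = -3069$)
$C g{\left(-12 \right)} = \left(-3069\right) \left(-12\right) = 36828$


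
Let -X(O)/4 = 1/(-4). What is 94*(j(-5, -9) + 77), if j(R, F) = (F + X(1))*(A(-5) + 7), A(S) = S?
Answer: 5734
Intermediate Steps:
X(O) = 1 (X(O) = -4/(-4) = -4*(-1/4) = 1)
j(R, F) = 2 + 2*F (j(R, F) = (F + 1)*(-5 + 7) = (1 + F)*2 = 2 + 2*F)
94*(j(-5, -9) + 77) = 94*((2 + 2*(-9)) + 77) = 94*((2 - 18) + 77) = 94*(-16 + 77) = 94*61 = 5734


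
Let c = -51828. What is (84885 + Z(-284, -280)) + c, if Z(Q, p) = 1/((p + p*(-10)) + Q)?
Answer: 73915453/2236 ≈ 33057.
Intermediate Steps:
Z(Q, p) = 1/(Q - 9*p) (Z(Q, p) = 1/((p - 10*p) + Q) = 1/(-9*p + Q) = 1/(Q - 9*p))
(84885 + Z(-284, -280)) + c = (84885 + 1/(-284 - 9*(-280))) - 51828 = (84885 + 1/(-284 + 2520)) - 51828 = (84885 + 1/2236) - 51828 = 189802861/2236 - 51828 = 73915453/2236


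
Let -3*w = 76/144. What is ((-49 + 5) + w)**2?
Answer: 22762441/11664 ≈ 1951.5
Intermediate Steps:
w = -19/108 (w = -76/(3*144) = -1/3*19/36 = -19/108 ≈ -0.17593)
((-49 + 5) + w)**2 = ((-49 + 5) - 19/108)**2 = (-44 - 19/108)**2 = (-4771/108)**2 = 22762441/11664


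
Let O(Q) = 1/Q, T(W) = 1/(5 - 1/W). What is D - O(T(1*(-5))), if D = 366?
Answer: 1804/5 ≈ 360.80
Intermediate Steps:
O(Q) = 1/Q
D - O(T(1*(-5))) = 366 - 1/((1*(-5))/(-1 + 5*(1*(-5)))) = 366 - 1/((-5/(-1 + 5*(-5)))) = 366 - 1/((-5/(-1 - 25))) = 366 - 1/((-5/(-26))) = 366 - 1/((-5*(-1/26))) = 366 - 1/5/26 = 366 - 1*26/5 = 366 - 26/5 = 1804/5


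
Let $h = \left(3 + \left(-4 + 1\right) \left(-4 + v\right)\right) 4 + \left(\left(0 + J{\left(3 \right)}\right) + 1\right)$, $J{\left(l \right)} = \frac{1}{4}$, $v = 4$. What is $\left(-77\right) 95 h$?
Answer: $- \frac{387695}{4} \approx -96924.0$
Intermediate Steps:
$J{\left(l \right)} = \frac{1}{4}$
$h = \frac{53}{4}$ ($h = \left(3 + \left(-4 + 1\right) \left(-4 + 4\right)\right) 4 + \left(\left(0 + \frac{1}{4}\right) + 1\right) = \left(3 - 0\right) 4 + \left(\frac{1}{4} + 1\right) = \left(3 + 0\right) 4 + \frac{5}{4} = 3 \cdot 4 + \frac{5}{4} = 12 + \frac{5}{4} = \frac{53}{4} \approx 13.25$)
$\left(-77\right) 95 h = \left(-77\right) 95 \cdot \frac{53}{4} = \left(-7315\right) \frac{53}{4} = - \frac{387695}{4}$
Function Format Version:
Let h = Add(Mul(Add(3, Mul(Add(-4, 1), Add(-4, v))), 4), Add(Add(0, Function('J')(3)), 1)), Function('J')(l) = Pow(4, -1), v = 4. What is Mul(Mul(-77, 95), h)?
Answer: Rational(-387695, 4) ≈ -96924.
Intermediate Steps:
Function('J')(l) = Rational(1, 4)
h = Rational(53, 4) (h = Add(Mul(Add(3, Mul(Add(-4, 1), Add(-4, 4))), 4), Add(Add(0, Rational(1, 4)), 1)) = Add(Mul(Add(3, Mul(-3, 0)), 4), Add(Rational(1, 4), 1)) = Add(Mul(Add(3, 0), 4), Rational(5, 4)) = Add(Mul(3, 4), Rational(5, 4)) = Add(12, Rational(5, 4)) = Rational(53, 4) ≈ 13.250)
Mul(Mul(-77, 95), h) = Mul(Mul(-77, 95), Rational(53, 4)) = Mul(-7315, Rational(53, 4)) = Rational(-387695, 4)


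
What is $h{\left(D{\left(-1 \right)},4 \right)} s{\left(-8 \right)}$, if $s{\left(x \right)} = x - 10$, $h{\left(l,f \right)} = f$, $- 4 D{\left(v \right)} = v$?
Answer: $-72$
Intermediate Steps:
$D{\left(v \right)} = - \frac{v}{4}$
$s{\left(x \right)} = -10 + x$
$h{\left(D{\left(-1 \right)},4 \right)} s{\left(-8 \right)} = 4 \left(-10 - 8\right) = 4 \left(-18\right) = -72$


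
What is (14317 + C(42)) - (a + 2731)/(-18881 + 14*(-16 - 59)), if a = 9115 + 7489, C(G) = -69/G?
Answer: 3994742055/279034 ≈ 14316.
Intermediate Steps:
a = 16604
(14317 + C(42)) - (a + 2731)/(-18881 + 14*(-16 - 59)) = (14317 - 69/42) - (16604 + 2731)/(-18881 + 14*(-16 - 59)) = (14317 - 69*1/42) - 19335/(-18881 + 14*(-75)) = (14317 - 23/14) - 19335/(-18881 - 1050) = 200415/14 - 19335/(-19931) = 200415/14 - 19335*(-1)/19931 = 200415/14 - 1*(-19335/19931) = 200415/14 + 19335/19931 = 3994742055/279034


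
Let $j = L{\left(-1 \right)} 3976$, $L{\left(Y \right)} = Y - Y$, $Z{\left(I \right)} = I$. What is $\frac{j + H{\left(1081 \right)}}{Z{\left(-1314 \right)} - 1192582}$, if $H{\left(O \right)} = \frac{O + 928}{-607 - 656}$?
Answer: $\frac{2009}{1507890648} \approx 1.3323 \cdot 10^{-6}$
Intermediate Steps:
$L{\left(Y \right)} = 0$
$H{\left(O \right)} = - \frac{928}{1263} - \frac{O}{1263}$ ($H{\left(O \right)} = \frac{928 + O}{-1263} = \left(928 + O\right) \left(- \frac{1}{1263}\right) = - \frac{928}{1263} - \frac{O}{1263}$)
$j = 0$ ($j = 0 \cdot 3976 = 0$)
$\frac{j + H{\left(1081 \right)}}{Z{\left(-1314 \right)} - 1192582} = \frac{0 - \frac{2009}{1263}}{-1314 - 1192582} = \frac{0 - \frac{2009}{1263}}{-1193896} = \left(0 - \frac{2009}{1263}\right) \left(- \frac{1}{1193896}\right) = \left(- \frac{2009}{1263}\right) \left(- \frac{1}{1193896}\right) = \frac{2009}{1507890648}$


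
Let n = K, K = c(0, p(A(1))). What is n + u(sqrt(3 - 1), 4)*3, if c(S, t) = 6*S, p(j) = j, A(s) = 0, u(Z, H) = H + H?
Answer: 24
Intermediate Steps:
u(Z, H) = 2*H
K = 0 (K = 6*0 = 0)
n = 0
n + u(sqrt(3 - 1), 4)*3 = 0 + (2*4)*3 = 0 + 8*3 = 0 + 24 = 24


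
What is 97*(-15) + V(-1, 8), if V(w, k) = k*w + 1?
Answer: -1462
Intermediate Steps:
V(w, k) = 1 + k*w
97*(-15) + V(-1, 8) = 97*(-15) + (1 + 8*(-1)) = -1455 + (1 - 8) = -1455 - 7 = -1462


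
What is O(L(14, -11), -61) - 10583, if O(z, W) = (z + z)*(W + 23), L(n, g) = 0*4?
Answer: -10583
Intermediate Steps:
L(n, g) = 0
O(z, W) = 2*z*(23 + W) (O(z, W) = (2*z)*(23 + W) = 2*z*(23 + W))
O(L(14, -11), -61) - 10583 = 2*0*(23 - 61) - 10583 = 2*0*(-38) - 10583 = 0 - 10583 = -10583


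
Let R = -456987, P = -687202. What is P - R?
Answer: -230215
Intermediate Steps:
P - R = -687202 - 1*(-456987) = -687202 + 456987 = -230215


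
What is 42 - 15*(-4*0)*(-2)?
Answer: 42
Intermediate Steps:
42 - 15*(-4*0)*(-2) = 42 - 0*(-2) = 42 - 15*0 = 42 + 0 = 42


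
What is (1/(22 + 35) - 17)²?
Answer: 937024/3249 ≈ 288.40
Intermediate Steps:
(1/(22 + 35) - 17)² = (1/57 - 17)² = (-968/57)² = 937024/3249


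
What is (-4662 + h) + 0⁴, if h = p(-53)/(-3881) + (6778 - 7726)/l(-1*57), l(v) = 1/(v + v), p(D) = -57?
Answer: 401334267/3881 ≈ 1.0341e+5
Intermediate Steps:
l(v) = 1/(2*v)
h = 419427489/3881 (h = -57/(-3881) + (6778 - 7726)/((1/(2*((-1*57))))) = -57*(-1/3881) - 948/((½)/(-57)) = 57/3881 - 948/((½)*(-1/57)) = 57/3881 - 948/(-1/114) = 57/3881 - 948*(-114) = 57/3881 + 108072 = 419427489/3881 ≈ 1.0807e+5)
(-4662 + h) + 0⁴ = (-4662 + 419427489/3881) + 0⁴ = 401334267/3881 + 0 = 401334267/3881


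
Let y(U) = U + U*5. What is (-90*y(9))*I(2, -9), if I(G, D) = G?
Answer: -9720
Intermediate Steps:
y(U) = 6*U (y(U) = U + 5*U = 6*U)
(-90*y(9))*I(2, -9) = -540*9*2 = -90*54*2 = -4860*2 = -9720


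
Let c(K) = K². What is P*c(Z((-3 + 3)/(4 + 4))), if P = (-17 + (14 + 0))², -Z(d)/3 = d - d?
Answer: 0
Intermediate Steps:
Z(d) = 0 (Z(d) = -3*(d - d) = -3*0 = 0)
P = 9 (P = (-17 + 14)² = (-3)² = 9)
P*c(Z((-3 + 3)/(4 + 4))) = 9*0² = 9*0 = 0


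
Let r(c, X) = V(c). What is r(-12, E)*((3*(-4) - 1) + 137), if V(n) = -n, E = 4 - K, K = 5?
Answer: 1488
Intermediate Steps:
E = -1 (E = 4 - 1*5 = 4 - 5 = -1)
r(c, X) = -c
r(-12, E)*((3*(-4) - 1) + 137) = (-1*(-12))*((3*(-4) - 1) + 137) = 12*((-12 - 1) + 137) = 12*(-13 + 137) = 12*124 = 1488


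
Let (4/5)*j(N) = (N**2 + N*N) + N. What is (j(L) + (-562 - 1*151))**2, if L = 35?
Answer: 91642329/16 ≈ 5.7276e+6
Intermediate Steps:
j(N) = 5*N**2/2 + 5*N/4 (j(N) = 5*((N**2 + N*N) + N)/4 = 5*((N**2 + N**2) + N)/4 = 5*(2*N**2 + N)/4 = 5*(N + 2*N**2)/4 = 5*N**2/2 + 5*N/4)
(j(L) + (-562 - 1*151))**2 = ((5/4)*35*(1 + 2*35) + (-562 - 1*151))**2 = ((5/4)*35*(1 + 70) + (-562 - 151))**2 = ((5/4)*35*71 - 713)**2 = (12425/4 - 713)**2 = (9573/4)**2 = 91642329/16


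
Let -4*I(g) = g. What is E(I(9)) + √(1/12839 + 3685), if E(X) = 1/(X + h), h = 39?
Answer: 4/147 + 2*√151858780431/12839 ≈ 60.731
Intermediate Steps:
I(g) = -g/4
E(X) = 1/(39 + X) (E(X) = 1/(X + 39) = 1/(39 + X))
E(I(9)) + √(1/12839 + 3685) = 1/(39 - ¼*9) + √(1/12839 + 3685) = 1/(39 - 9/4) + √(1/12839 + 3685) = 1/(147/4) + √(47311716/12839) = 4/147 + 2*√151858780431/12839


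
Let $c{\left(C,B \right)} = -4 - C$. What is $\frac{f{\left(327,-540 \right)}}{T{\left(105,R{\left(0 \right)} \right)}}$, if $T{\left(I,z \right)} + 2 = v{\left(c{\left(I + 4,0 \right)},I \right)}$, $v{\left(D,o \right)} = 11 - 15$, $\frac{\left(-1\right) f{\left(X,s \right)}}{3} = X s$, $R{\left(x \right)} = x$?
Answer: $-88290$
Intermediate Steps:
$f{\left(X,s \right)} = - 3 X s$
$v{\left(D,o \right)} = -4$ ($v{\left(D,o \right)} = 11 - 15 = -4$)
$T{\left(I,z \right)} = -6$ ($T{\left(I,z \right)} = -2 - 4 = -6$)
$\frac{f{\left(327,-540 \right)}}{T{\left(105,R{\left(0 \right)} \right)}} = \frac{\left(-3\right) 327 \left(-540\right)}{-6} = 529740 \left(- \frac{1}{6}\right) = -88290$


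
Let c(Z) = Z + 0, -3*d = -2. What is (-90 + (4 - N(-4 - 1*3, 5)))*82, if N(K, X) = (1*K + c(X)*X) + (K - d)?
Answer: -23698/3 ≈ -7899.3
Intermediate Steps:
d = ⅔ (d = -⅓*(-2) = ⅔ ≈ 0.66667)
c(Z) = Z
N(K, X) = -⅔ + X² + 2*K (N(K, X) = (1*K + X*X) + (K - 1*⅔) = (K + X²) + (K - ⅔) = (K + X²) + (-⅔ + K) = -⅔ + X² + 2*K)
(-90 + (4 - N(-4 - 1*3, 5)))*82 = (-90 + (4 - (-⅔ + 5² + 2*(-4 - 1*3))))*82 = (-90 + (4 - (-⅔ + 25 + 2*(-4 - 3))))*82 = (-90 + (4 - (-⅔ + 25 + 2*(-7))))*82 = (-90 + (4 - (-⅔ + 25 - 14)))*82 = (-90 + (4 - 1*31/3))*82 = (-90 + (4 - 31/3))*82 = (-90 - 19/3)*82 = -289/3*82 = -23698/3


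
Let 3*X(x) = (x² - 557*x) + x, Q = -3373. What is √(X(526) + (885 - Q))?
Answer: I*√1002 ≈ 31.654*I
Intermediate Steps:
X(x) = -556*x/3 + x²/3 (X(x) = ((x² - 557*x) + x)/3 = (x² - 556*x)/3 = -556*x/3 + x²/3)
√(X(526) + (885 - Q)) = √((⅓)*526*(-556 + 526) + (885 - 1*(-3373))) = √((⅓)*526*(-30) + (885 + 3373)) = √(-5260 + 4258) = √(-1002) = I*√1002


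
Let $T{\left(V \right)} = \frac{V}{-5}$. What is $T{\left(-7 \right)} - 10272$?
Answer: $- \frac{51353}{5} \approx -10271.0$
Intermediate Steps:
$T{\left(V \right)} = - \frac{V}{5}$ ($T{\left(V \right)} = V \left(- \frac{1}{5}\right) = - \frac{V}{5}$)
$T{\left(-7 \right)} - 10272 = \left(- \frac{1}{5}\right) \left(-7\right) - 10272 = \frac{7}{5} - 10272 = - \frac{51353}{5}$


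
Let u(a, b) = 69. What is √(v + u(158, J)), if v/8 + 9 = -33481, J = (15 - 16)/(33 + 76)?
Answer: I*√267851 ≈ 517.54*I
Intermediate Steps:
J = -1/109 ≈ -0.0091743
v = -267920 (v = -72 + 8*(-33481) = -72 - 267848 = -267920)
√(v + u(158, J)) = √(-267920 + 69) = √(-267851) = I*√267851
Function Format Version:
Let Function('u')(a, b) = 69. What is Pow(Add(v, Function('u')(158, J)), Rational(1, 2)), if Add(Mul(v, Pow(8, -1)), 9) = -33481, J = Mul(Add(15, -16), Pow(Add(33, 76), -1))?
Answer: Mul(I, Pow(267851, Rational(1, 2))) ≈ Mul(517.54, I)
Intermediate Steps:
J = Rational(-1, 109) (J = Mul(-1, Pow(109, -1)) = Mul(-1, Rational(1, 109)) = Rational(-1, 109) ≈ -0.0091743)
v = -267920 (v = Add(-72, Mul(8, -33481)) = Add(-72, -267848) = -267920)
Pow(Add(v, Function('u')(158, J)), Rational(1, 2)) = Pow(Add(-267920, 69), Rational(1, 2)) = Pow(-267851, Rational(1, 2)) = Mul(I, Pow(267851, Rational(1, 2)))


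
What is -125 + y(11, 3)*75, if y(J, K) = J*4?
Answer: 3175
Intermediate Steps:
y(J, K) = 4*J
-125 + y(11, 3)*75 = -125 + (4*11)*75 = -125 + 44*75 = -125 + 3300 = 3175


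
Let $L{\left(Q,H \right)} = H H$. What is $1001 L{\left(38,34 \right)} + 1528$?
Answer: $1158684$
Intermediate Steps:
$L{\left(Q,H \right)} = H^{2}$
$1001 L{\left(38,34 \right)} + 1528 = 1001 \cdot 34^{2} + 1528 = 1001 \cdot 1156 + 1528 = 1157156 + 1528 = 1158684$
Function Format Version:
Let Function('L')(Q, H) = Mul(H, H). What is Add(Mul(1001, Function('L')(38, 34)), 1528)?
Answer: 1158684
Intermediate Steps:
Function('L')(Q, H) = Pow(H, 2)
Add(Mul(1001, Function('L')(38, 34)), 1528) = Add(Mul(1001, Pow(34, 2)), 1528) = Add(Mul(1001, 1156), 1528) = Add(1157156, 1528) = 1158684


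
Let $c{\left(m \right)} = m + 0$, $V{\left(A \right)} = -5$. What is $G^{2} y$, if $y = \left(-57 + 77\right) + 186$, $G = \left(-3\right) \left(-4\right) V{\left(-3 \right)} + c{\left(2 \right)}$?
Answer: $692984$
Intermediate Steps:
$c{\left(m \right)} = m$
$G = -58$ ($G = \left(-3\right) \left(-4\right) \left(-5\right) + 2 = 12 \left(-5\right) + 2 = -60 + 2 = -58$)
$y = 206$ ($y = 20 + 186 = 206$)
$G^{2} y = \left(-58\right)^{2} \cdot 206 = 3364 \cdot 206 = 692984$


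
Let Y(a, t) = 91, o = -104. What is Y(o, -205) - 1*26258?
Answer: -26167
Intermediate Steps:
Y(o, -205) - 1*26258 = 91 - 1*26258 = 91 - 26258 = -26167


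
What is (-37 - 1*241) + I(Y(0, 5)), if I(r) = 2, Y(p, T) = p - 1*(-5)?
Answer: -276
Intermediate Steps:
Y(p, T) = 5 + p (Y(p, T) = p + 5 = 5 + p)
(-37 - 1*241) + I(Y(0, 5)) = (-37 - 1*241) + 2 = (-37 - 241) + 2 = -278 + 2 = -276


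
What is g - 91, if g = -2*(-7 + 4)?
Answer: -85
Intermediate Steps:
g = 6 (g = -2*(-3) = 6)
g - 91 = 6 - 91 = -85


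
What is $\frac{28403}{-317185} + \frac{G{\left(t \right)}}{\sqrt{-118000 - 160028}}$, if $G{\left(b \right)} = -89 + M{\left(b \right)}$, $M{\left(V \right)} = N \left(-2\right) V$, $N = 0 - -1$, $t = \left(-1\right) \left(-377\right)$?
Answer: $- \frac{28403}{317185} + \frac{281 i \sqrt{7723}}{15446} \approx -0.089547 + 1.5988 i$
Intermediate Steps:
$t = 377$
$N = 1$ ($N = 0 + 1 = 1$)
$M{\left(V \right)} = - 2 V$ ($M{\left(V \right)} = 1 \left(-2\right) V = - 2 V$)
$G{\left(b \right)} = -89 - 2 b$
$\frac{28403}{-317185} + \frac{G{\left(t \right)}}{\sqrt{-118000 - 160028}} = \frac{28403}{-317185} + \frac{-89 - 754}{\sqrt{-118000 - 160028}} = 28403 \left(- \frac{1}{317185}\right) + \frac{-89 - 754}{\sqrt{-278028}} = - \frac{28403}{317185} - \frac{843}{6 i \sqrt{7723}} = - \frac{28403}{317185} - 843 \left(- \frac{i \sqrt{7723}}{46338}\right) = - \frac{28403}{317185} + \frac{281 i \sqrt{7723}}{15446}$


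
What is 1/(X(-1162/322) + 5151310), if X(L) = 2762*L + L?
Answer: 23/118250801 ≈ 1.9450e-7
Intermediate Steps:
X(L) = 2763*L
1/(X(-1162/322) + 5151310) = 1/(2763*(-1162/322) + 5151310) = 1/(2763*(-1162*1/322) + 5151310) = 1/(2763*(-83/23) + 5151310) = 1/(-229329/23 + 5151310) = 1/(118250801/23) = 23/118250801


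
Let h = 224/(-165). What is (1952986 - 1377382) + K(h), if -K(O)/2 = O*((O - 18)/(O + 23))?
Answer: 339153079948/589215 ≈ 5.7560e+5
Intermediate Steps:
h = -224/165 (h = 224*(-1/165) = -224/165 ≈ -1.3576)
K(O) = -2*O*(-18 + O)/(23 + O) (K(O) = -2*O*(O - 18)/(O + 23) = -2*O*(-18 + O)/(23 + O))
(1952986 - 1377382) + K(h) = (1952986 - 1377382) + 2*(-224/165)*(18 - 1*(-224/165))/(23 - 224/165) = 575604 + 2*(-224/165)*(18 + 224/165)/(3571/165) = 575604 + 2*(-224/165)*(165/3571)*(3194/165) = 575604 - 1430912/589215 = 339153079948/589215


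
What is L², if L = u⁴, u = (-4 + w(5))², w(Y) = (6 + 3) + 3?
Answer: 281474976710656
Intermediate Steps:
w(Y) = 12 (w(Y) = 9 + 3 = 12)
u = 64 (u = (-4 + 12)² = 8² = 64)
L = 16777216 (L = 64⁴ = 16777216)
L² = 16777216² = 281474976710656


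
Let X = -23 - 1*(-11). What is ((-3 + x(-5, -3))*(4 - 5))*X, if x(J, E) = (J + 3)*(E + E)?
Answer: 108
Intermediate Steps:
x(J, E) = 2*E*(3 + J) (x(J, E) = (3 + J)*(2*E) = 2*E*(3 + J))
X = -12 (X = -23 + 11 = -12)
((-3 + x(-5, -3))*(4 - 5))*X = ((-3 + 2*(-3)*(3 - 5))*(4 - 5))*(-12) = ((-3 + 2*(-3)*(-2))*(-1))*(-12) = ((-3 + 12)*(-1))*(-12) = (9*(-1))*(-12) = -9*(-12) = 108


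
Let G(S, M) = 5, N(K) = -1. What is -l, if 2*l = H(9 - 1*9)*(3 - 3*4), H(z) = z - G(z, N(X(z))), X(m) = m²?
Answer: -45/2 ≈ -22.500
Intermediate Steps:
H(z) = -5 + z (H(z) = z - 1*5 = z - 5 = -5 + z)
l = 45/2 (l = ((-5 + (9 - 1*9))*(3 - 3*4))/2 = ((-5 + (9 - 9))*(3 - 12))/2 = ((-5 + 0)*(-9))/2 = (-5*(-9))/2 = (½)*45 = 45/2 ≈ 22.500)
-l = -1*45/2 = -45/2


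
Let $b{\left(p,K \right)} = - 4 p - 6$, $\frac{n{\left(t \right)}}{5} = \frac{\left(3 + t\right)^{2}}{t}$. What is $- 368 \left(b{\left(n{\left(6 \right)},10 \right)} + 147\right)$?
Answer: $47472$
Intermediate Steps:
$n{\left(t \right)} = \frac{5 \left(3 + t\right)^{2}}{t}$ ($n{\left(t \right)} = 5 \frac{\left(3 + t\right)^{2}}{t} = \frac{5 \left(3 + t\right)^{2}}{t}$)
$b{\left(p,K \right)} = -6 - 4 p$
$- 368 \left(b{\left(n{\left(6 \right)},10 \right)} + 147\right) = - 368 \left(\left(-6 - 4 \frac{5 \left(3 + 6\right)^{2}}{6}\right) + 147\right) = - 368 \left(\left(-6 - 4 \cdot 5 \cdot \frac{1}{6} \cdot 9^{2}\right) + 147\right) = - 368 \left(\left(-6 - 4 \cdot 5 \cdot \frac{1}{6} \cdot 81\right) + 147\right) = - 368 \left(\left(-6 - 270\right) + 147\right) = - 368 \left(-276 + 147\right) = \left(-368\right) \left(-129\right) = 47472$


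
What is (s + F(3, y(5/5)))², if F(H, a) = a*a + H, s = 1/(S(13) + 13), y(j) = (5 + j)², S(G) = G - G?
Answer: 285204544/169 ≈ 1.6876e+6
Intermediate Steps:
S(G) = 0
s = 1/13 (s = 1/(0 + 13) = 1/13 ≈ 0.076923)
F(H, a) = H + a² (F(H, a) = a² + H = H + a²)
(s + F(3, y(5/5)))² = (1/13 + (3 + ((5 + 5/5)²)²))² = (1/13 + (3 + ((5 + 5*(⅕))²)²))² = (1/13 + (3 + ((5 + 1)²)²))² = (1/13 + (3 + (6²)²))² = (1/13 + (3 + 36²))² = (1/13 + (3 + 1296))² = (1/13 + 1299)² = (16888/13)² = 285204544/169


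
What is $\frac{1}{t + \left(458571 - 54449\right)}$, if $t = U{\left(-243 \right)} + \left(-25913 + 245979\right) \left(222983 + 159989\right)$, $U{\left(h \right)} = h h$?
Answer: $\frac{1}{84279579323} \approx 1.1865 \cdot 10^{-11}$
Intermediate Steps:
$U{\left(h \right)} = h^{2}$
$t = 84279175201$ ($t = \left(-243\right)^{2} + \left(-25913 + 245979\right) \left(222983 + 159989\right) = 59049 + 220066 \cdot 382972 = 59049 + 84279116152 = 84279175201$)
$\frac{1}{t + \left(458571 - 54449\right)} = \frac{1}{84279175201 + \left(458571 - 54449\right)} = \frac{1}{84279175201 + 404122} = \frac{1}{84279579323}$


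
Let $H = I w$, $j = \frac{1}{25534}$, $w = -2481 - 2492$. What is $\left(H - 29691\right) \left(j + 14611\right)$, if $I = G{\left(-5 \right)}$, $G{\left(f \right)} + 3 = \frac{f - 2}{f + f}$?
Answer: $- \frac{13619633616605}{51068} \approx -2.667 \cdot 10^{8}$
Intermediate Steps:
$w = -4973$ ($w = -2481 - 2492 = -4973$)
$G{\left(f \right)} = -3 + \frac{-2 + f}{2 f}$ ($G{\left(f \right)} = -3 + \frac{f - 2}{f + f} = -3 + \frac{-2 + f}{2 f}$)
$j = \frac{1}{25534} \approx 3.9163 \cdot 10^{-5}$
$I = - \frac{23}{10}$ ($I = - \frac{5}{2} - \frac{1}{-5} = - \frac{5}{2} - - \frac{1}{5} = - \frac{5}{2} + \frac{1}{5} = - \frac{23}{10} \approx -2.3$)
$H = \frac{114379}{10}$ ($H = \left(- \frac{23}{10}\right) \left(-4973\right) = \frac{114379}{10} \approx 11438.0$)
$\left(H - 29691\right) \left(j + 14611\right) = \left(\frac{114379}{10} - 29691\right) \left(\frac{1}{25534} + 14611\right) = \left(- \frac{182531}{10}\right) \frac{373077275}{25534} = - \frac{13619633616605}{51068}$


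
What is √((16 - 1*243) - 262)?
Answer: I*√489 ≈ 22.113*I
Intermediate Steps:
√((16 - 1*243) - 262) = √((16 - 243) - 262) = √(-227 - 262) = √(-489) = I*√489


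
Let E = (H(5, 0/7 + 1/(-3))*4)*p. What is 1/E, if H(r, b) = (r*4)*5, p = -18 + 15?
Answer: -1/1200 ≈ -0.00083333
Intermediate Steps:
p = -3
H(r, b) = 20*r (H(r, b) = (4*r)*5 = 20*r)
E = -1200 (E = ((20*5)*4)*(-3) = (100*4)*(-3) = 400*(-3) = -1200)
1/E = 1/(-1200) = -1/1200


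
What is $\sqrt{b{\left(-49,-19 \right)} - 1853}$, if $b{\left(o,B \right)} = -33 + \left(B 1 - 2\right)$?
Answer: $i \sqrt{1907} \approx 43.669 i$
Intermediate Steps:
$b{\left(o,B \right)} = -35 + B$ ($b{\left(o,B \right)} = -33 + \left(B - 2\right) = -33 + \left(-2 + B\right) = -35 + B$)
$\sqrt{b{\left(-49,-19 \right)} - 1853} = \sqrt{\left(-35 - 19\right) - 1853} = \sqrt{-54 - 1853} = \sqrt{-1907} = i \sqrt{1907}$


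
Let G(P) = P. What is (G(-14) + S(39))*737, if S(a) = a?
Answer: 18425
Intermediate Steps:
(G(-14) + S(39))*737 = (-14 + 39)*737 = 25*737 = 18425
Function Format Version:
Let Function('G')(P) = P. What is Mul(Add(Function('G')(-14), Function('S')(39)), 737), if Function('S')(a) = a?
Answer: 18425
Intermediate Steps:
Mul(Add(Function('G')(-14), Function('S')(39)), 737) = Mul(Add(-14, 39), 737) = Mul(25, 737) = 18425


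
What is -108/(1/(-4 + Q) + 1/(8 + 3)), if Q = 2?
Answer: 264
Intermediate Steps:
-108/(1/(-4 + Q) + 1/(8 + 3)) = -108/(1/(-4 + 2) + 1/(8 + 3)) = -108/(1/(-2) + 1/11) = -108/(-1/2 + 1/11) = -108/(-9/22) = -22/9*(-108) = 264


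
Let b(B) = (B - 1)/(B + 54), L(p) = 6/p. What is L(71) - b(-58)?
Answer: -4165/284 ≈ -14.665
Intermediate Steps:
b(B) = (-1 + B)/(54 + B)
L(71) - b(-58) = 6/71 - (-1 - 58)/(54 - 58) = 6*(1/71) - (-59)/(-4) = 6/71 - (-1)*(-59)/4 = 6/71 - 1*59/4 = 6/71 - 59/4 = -4165/284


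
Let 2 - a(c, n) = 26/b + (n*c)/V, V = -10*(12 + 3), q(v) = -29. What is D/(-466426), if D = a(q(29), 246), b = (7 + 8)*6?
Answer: 5158/52472925 ≈ 9.8298e-5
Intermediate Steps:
V = -150 (V = -10*15 = -150)
b = 90 (b = 15*6 = 90)
a(c, n) = 77/45 + c*n/150 (a(c, n) = 2 - (26/90 + (n*c)/(-150)) = 2 - (26*(1/90) + (c*n)*(-1/150)) = 2 - (13/45 - c*n/150) = 2 + (-13/45 + c*n/150) = 77/45 + c*n/150)
D = -10316/225 (D = 77/45 + (1/150)*(-29)*246 = 77/45 - 1189/25 = -10316/225 ≈ -45.849)
D/(-466426) = -10316/225/(-466426) = -10316/225*(-1/466426) = 5158/52472925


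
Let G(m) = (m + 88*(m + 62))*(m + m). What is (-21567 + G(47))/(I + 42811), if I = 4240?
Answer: 884499/47051 ≈ 18.799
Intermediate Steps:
G(m) = 2*m*(5456 + 89*m) (G(m) = (m + 88*(62 + m))*(2*m) = (m + (5456 + 88*m))*(2*m) = (5456 + 89*m)*(2*m) = 2*m*(5456 + 89*m))
(-21567 + G(47))/(I + 42811) = (-21567 + 2*47*(5456 + 89*47))/(4240 + 42811) = (-21567 + 2*47*(5456 + 4183))/47051 = (-21567 + 2*47*9639)*(1/47051) = (-21567 + 906066)*(1/47051) = 884499*(1/47051) = 884499/47051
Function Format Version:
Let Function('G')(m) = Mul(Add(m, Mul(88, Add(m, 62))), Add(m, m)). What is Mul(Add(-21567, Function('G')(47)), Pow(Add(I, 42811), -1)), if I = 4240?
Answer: Rational(884499, 47051) ≈ 18.799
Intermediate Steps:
Function('G')(m) = Mul(2, m, Add(5456, Mul(89, m))) (Function('G')(m) = Mul(Add(m, Mul(88, Add(62, m))), Mul(2, m)) = Mul(Add(m, Add(5456, Mul(88, m))), Mul(2, m)) = Mul(Add(5456, Mul(89, m)), Mul(2, m)) = Mul(2, m, Add(5456, Mul(89, m))))
Mul(Add(-21567, Function('G')(47)), Pow(Add(I, 42811), -1)) = Mul(Add(-21567, Mul(2, 47, Add(5456, Mul(89, 47)))), Pow(Add(4240, 42811), -1)) = Mul(Add(-21567, Mul(2, 47, Add(5456, 4183))), Pow(47051, -1)) = Mul(Add(-21567, Mul(2, 47, 9639)), Rational(1, 47051)) = Mul(Add(-21567, 906066), Rational(1, 47051)) = Mul(884499, Rational(1, 47051)) = Rational(884499, 47051)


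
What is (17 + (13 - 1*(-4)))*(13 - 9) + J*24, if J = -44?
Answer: -920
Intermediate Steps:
(17 + (13 - 1*(-4)))*(13 - 9) + J*24 = (17 + (13 - 1*(-4)))*(13 - 9) - 44*24 = (17 + (13 + 4))*4 - 1056 = (17 + 17)*4 - 1056 = 34*4 - 1056 = 136 - 1056 = -920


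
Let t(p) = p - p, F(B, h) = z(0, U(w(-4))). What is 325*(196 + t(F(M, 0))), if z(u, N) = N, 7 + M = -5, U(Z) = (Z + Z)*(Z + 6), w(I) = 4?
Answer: 63700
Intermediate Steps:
U(Z) = 2*Z*(6 + Z) (U(Z) = (2*Z)*(6 + Z) = 2*Z*(6 + Z))
M = -12 (M = -7 - 5 = -12)
F(B, h) = 80 (F(B, h) = 2*4*(6 + 4) = 2*4*10 = 80)
t(p) = 0
325*(196 + t(F(M, 0))) = 325*(196 + 0) = 325*196 = 63700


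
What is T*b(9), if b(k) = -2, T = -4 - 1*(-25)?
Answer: -42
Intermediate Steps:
T = 21 (T = -4 + 25 = 21)
T*b(9) = 21*(-2) = -42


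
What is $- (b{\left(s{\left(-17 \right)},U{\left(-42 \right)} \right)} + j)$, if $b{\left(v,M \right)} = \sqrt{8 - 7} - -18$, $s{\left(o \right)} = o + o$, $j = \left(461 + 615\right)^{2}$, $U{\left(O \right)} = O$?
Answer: $-1157795$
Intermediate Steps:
$j = 1157776$ ($j = 1076^{2} = 1157776$)
$s{\left(o \right)} = 2 o$
$b{\left(v,M \right)} = 19$ ($b{\left(v,M \right)} = \sqrt{1} + 18 = 1 + 18 = 19$)
$- (b{\left(s{\left(-17 \right)},U{\left(-42 \right)} \right)} + j) = - (19 + 1157776) = \left(-1\right) 1157795 = -1157795$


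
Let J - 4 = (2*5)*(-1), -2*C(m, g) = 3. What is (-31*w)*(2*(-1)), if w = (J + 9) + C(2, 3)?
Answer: 93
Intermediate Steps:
C(m, g) = -3/2 (C(m, g) = -1/2*3 = -3/2)
J = -6 (J = 4 + (2*5)*(-1) = 4 + 10*(-1) = 4 - 10 = -6)
w = 3/2 (w = (-6 + 9) - 3/2 = 3 - 3/2 = 3/2 ≈ 1.5000)
(-31*w)*(2*(-1)) = (-31*3/2)*(2*(-1)) = -93/2*(-2) = 93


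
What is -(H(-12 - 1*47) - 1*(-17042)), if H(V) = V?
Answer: -16983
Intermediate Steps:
-(H(-12 - 1*47) - 1*(-17042)) = -((-12 - 1*47) - 1*(-17042)) = -((-12 - 47) + 17042) = -(-59 + 17042) = -1*16983 = -16983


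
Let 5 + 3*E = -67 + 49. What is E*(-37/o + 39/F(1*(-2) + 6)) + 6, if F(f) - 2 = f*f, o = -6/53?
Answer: -7549/3 ≈ -2516.3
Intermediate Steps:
E = -23/3 (E = -5/3 + (-67 + 49)/3 = -5/3 + (⅓)*(-18) = -5/3 - 6 = -23/3 ≈ -7.6667)
o = -6/53 (o = -6*1/53 = -6/53 ≈ -0.11321)
F(f) = 2 + f² (F(f) = 2 + f*f = 2 + f²)
E*(-37/o + 39/F(1*(-2) + 6)) + 6 = -23*(-37/(-6/53) + 39/(2 + (1*(-2) + 6)²))/3 + 6 = -23*(-37*(-53/6) + 39/(2 + (-2 + 6)²))/3 + 6 = -23*(1961/6 + 39/(2 + 4²))/3 + 6 = -23*(1961/6 + 39/(2 + 16))/3 + 6 = -23*(1961/6 + 39/18)/3 + 6 = -23*(1961/6 + 39*(1/18))/3 + 6 = -23*(1961/6 + 13/6)/3 + 6 = -23/3*329 + 6 = -7567/3 + 6 = -7549/3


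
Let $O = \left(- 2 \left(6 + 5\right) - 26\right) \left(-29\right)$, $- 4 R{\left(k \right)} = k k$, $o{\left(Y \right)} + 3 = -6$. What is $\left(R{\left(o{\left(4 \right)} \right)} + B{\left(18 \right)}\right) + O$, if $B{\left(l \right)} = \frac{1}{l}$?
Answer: $\frac{49385}{36} \approx 1371.8$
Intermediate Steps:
$o{\left(Y \right)} = -9$ ($o{\left(Y \right)} = -3 - 6 = -9$)
$R{\left(k \right)} = - \frac{k^{2}}{4}$ ($R{\left(k \right)} = - \frac{k k}{4} = - \frac{k^{2}}{4}$)
$O = 1392$ ($O = \left(\left(-2\right) 11 - 26\right) \left(-29\right) = \left(-22 - 26\right) \left(-29\right) = \left(-48\right) \left(-29\right) = 1392$)
$\left(R{\left(o{\left(4 \right)} \right)} + B{\left(18 \right)}\right) + O = \left(- \frac{\left(-9\right)^{2}}{4} + \frac{1}{18}\right) + 1392 = \left(\left(- \frac{1}{4}\right) 81 + \frac{1}{18}\right) + 1392 = \left(- \frac{81}{4} + \frac{1}{18}\right) + 1392 = - \frac{727}{36} + 1392 = \frac{49385}{36}$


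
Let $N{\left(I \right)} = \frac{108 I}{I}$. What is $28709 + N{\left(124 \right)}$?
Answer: $28817$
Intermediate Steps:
$N{\left(I \right)} = 108$
$28709 + N{\left(124 \right)} = 28709 + 108 = 28817$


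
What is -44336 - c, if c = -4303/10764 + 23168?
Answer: -55892981/828 ≈ -67504.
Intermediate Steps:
c = 19182773/828 (c = -4303*1/10764 + 23168 = -331/828 + 23168 = 19182773/828 ≈ 23168.)
-44336 - c = -44336 - 1*19182773/828 = -44336 - 19182773/828 = -55892981/828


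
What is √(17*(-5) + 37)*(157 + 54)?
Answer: 844*I*√3 ≈ 1461.9*I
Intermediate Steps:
√(17*(-5) + 37)*(157 + 54) = √(-85 + 37)*211 = √(-48)*211 = (4*I*√3)*211 = 844*I*√3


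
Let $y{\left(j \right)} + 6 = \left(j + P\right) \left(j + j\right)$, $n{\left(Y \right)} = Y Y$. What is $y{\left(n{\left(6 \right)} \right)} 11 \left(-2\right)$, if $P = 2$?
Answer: $-60060$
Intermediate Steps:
$n{\left(Y \right)} = Y^{2}$
$y{\left(j \right)} = -6 + 2 j \left(2 + j\right)$ ($y{\left(j \right)} = -6 + \left(j + 2\right) \left(j + j\right) = -6 + \left(2 + j\right) 2 j = -6 + 2 j \left(2 + j\right)$)
$y{\left(n{\left(6 \right)} \right)} 11 \left(-2\right) = \left(-6 + 2 \left(6^{2}\right)^{2} + 4 \cdot 6^{2}\right) 11 \left(-2\right) = \left(-6 + 2 \cdot 36^{2} + 4 \cdot 36\right) 11 \left(-2\right) = \left(-6 + 2 \cdot 1296 + 144\right) 11 \left(-2\right) = \left(-6 + 2592 + 144\right) 11 \left(-2\right) = 2730 \cdot 11 \left(-2\right) = 30030 \left(-2\right) = -60060$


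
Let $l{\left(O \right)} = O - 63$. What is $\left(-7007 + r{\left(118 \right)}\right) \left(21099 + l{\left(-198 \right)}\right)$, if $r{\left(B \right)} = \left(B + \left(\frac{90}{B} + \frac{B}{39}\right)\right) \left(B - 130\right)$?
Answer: $- \frac{135349248942}{767} \approx -1.7647 \cdot 10^{8}$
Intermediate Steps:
$l{\left(O \right)} = -63 + O$ ($l{\left(O \right)} = O - 63 = -63 + O$)
$r{\left(B \right)} = \left(-130 + B\right) \left(\frac{90}{B} + \frac{40 B}{39}\right)$ ($r{\left(B \right)} = \left(B + \left(\frac{90}{B} + B \frac{1}{39}\right)\right) \left(-130 + B\right) = \left(B + \left(\frac{90}{B} + \frac{B}{39}\right)\right) \left(-130 + B\right) = \left(\frac{90}{B} + \frac{40 B}{39}\right) \left(-130 + B\right) = \left(-130 + B\right) \left(\frac{90}{B} + \frac{40 B}{39}\right)$)
$\left(-7007 + r{\left(118 \right)}\right) \left(21099 + l{\left(-198 \right)}\right) = \left(-7007 + \left(90 - \frac{11700}{118} - \frac{47200}{3} + \frac{40 \cdot 118^{2}}{39}\right)\right) \left(21099 - 261\right) = \left(-7007 + \left(90 - \frac{5850}{59} - \frac{47200}{3} + \frac{40}{39} \cdot 13924\right)\right) \left(21099 - 261\right) = \left(-7007 + \left(90 - \frac{5850}{59} - \frac{47200}{3} + \frac{556960}{39}\right)\right) 20838 = \left(-7007 - \frac{1120940}{767}\right) 20838 = \left(- \frac{6495309}{767}\right) 20838 = - \frac{135349248942}{767}$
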